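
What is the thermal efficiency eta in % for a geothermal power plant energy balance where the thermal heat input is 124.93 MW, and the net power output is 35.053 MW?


eta = W_net / Q_in * 100
eta = 35.053 / 124.93 * 100
eta = 28.058 %


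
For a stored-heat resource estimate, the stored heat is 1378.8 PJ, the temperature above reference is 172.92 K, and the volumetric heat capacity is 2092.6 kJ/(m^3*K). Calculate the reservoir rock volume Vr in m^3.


Vr = Q_s * 1e12 / (rhoc * dT)
Vr = 1378.8 * 1e12 / (2092.6 * 172.92)
Vr = 3.8104e+09 m^3


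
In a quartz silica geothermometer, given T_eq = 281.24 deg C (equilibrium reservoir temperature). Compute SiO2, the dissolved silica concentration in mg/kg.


SiO2 = 10^(5.19 - 1309/(T_eq + 273.15))
SiO2 = 10^(5.19 - 1309/(281.24 + 273.15))
SiO2 = 674.29 mg/kg


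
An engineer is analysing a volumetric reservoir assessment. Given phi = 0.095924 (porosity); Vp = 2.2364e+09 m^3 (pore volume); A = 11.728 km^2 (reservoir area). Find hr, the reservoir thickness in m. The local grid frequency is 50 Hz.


hr = Vp / (A * 1e6 * phi)
hr = 2.2364e+09 / (11.728 * 1e6 * 0.095924)
hr = 1987.9 m


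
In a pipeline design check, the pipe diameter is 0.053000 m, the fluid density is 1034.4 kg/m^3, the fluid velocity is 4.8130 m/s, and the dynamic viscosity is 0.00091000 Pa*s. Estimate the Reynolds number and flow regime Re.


Step 1: Re = rho*vel*D/mu = 1034.4*4.813*0.053/0.00091 = 2.8996e+05
Step 2: Re = 2.8996e+05 > 4000, so flow is turbulent.
Re = 2.8996e+05 (turbulent)


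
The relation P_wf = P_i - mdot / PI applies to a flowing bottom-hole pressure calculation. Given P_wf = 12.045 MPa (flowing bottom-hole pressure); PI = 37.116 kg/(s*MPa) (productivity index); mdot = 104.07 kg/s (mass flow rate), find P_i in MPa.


P_i = P_wf + mdot / PI
P_i = 12.045 + 104.07 / 37.116
P_i = 14.849 MPa


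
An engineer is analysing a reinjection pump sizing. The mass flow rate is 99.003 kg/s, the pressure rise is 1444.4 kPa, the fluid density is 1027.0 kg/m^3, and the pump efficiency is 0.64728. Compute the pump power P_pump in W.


P_pump = mdot * dP / (rho * eta)
P_pump = 99.003 * 1444.4 / (1027.0 * 0.64728)
P_pump = 215.1162 kW
Convert: 215.1162 kW * 1000.0 = 2.1512e+05 W
P_pump = 2.1512e+05 W


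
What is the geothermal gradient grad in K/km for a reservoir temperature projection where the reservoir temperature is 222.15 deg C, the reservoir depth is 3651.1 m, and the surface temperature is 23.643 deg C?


grad = (T_res - T_surf) / d * 1000
grad = (222.15 - 23.643) / 3651.1 * 1000
grad = 54.36909 deg C/km
Convert: 54.36909 deg C/km * 1.0 = 54.369 K/km
grad = 54.369 K/km


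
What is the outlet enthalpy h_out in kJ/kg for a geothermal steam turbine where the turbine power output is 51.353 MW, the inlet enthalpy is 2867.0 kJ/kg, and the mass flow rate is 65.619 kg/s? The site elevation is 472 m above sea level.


h_out = h_in - P * 1000 / mdot
h_out = 2867.0 - 51.353 * 1000 / 65.619
h_out = 2084.4 kJ/kg


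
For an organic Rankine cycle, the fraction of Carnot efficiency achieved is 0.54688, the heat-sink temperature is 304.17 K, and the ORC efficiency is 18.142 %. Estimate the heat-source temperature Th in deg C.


Th = Tc / (1 - (eta_orc/100)/f)
Th = 304.17 / (1 - (18.142/100)/0.54688)
Th = 455.1647 K
Convert to deg C: 455.1647 - 273.15 = 182.01 deg C
Th = 182.01 deg C


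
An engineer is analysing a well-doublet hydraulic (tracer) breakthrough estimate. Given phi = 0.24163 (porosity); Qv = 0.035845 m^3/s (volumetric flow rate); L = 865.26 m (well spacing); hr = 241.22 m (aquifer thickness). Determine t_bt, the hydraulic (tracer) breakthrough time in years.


t_bt = pi * hr * phi * L^2 / (3 * Qv) / (365.25*86400)
t_bt = pi * 241.22 * 0.24163 * 865.26^2 / (3 * 0.035845) / (365.25*86400)
t_bt = 40.397 years


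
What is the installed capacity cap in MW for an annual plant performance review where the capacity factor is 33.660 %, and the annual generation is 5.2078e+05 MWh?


cap = E_a / (CF/100 * 8760)
cap = 5.2078e+05 / (33.660/100 * 8760)
cap = 176.62 MW


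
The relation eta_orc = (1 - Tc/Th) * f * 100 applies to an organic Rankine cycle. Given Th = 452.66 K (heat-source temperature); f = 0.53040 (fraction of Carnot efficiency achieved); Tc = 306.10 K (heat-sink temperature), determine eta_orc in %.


eta_orc = (1 - Tc/Th) * f * 100
eta_orc = (1 - 306.10/452.66) * 0.53040 * 100
eta_orc = 17.173 %


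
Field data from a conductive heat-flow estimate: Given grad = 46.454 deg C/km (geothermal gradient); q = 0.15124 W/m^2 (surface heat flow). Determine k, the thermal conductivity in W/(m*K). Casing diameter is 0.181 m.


k = q * 1000 / grad
k = 0.15124 * 1000 / 46.454
k = 3.2557 W/(m*K)


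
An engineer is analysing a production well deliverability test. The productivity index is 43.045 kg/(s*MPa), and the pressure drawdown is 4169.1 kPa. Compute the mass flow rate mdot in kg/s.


mdot = PI * dP / 1000
mdot = 43.045 * 4169.1 / 1000
mdot = 179.46 kg/s


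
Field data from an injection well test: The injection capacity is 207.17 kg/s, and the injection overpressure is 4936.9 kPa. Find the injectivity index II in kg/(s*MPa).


II = mdot * 1000 / dP
II = 207.17 * 1000 / 4936.9
II = 41.964 kg/(s*MPa)


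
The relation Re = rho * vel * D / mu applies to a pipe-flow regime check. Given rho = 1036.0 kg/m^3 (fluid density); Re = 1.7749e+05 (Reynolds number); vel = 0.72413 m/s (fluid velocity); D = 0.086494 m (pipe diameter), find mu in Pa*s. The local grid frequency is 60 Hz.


mu = rho * vel * D / Re
mu = 1036.0 * 0.72413 * 0.086494 / 1.7749e+05
mu = 0.00036559 Pa*s


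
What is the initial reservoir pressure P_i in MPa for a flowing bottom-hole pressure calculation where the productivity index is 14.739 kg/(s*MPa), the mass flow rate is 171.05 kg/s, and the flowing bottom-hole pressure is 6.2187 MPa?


P_i = P_wf + mdot / PI
P_i = 6.2187 + 171.05 / 14.739
P_i = 17.824 MPa


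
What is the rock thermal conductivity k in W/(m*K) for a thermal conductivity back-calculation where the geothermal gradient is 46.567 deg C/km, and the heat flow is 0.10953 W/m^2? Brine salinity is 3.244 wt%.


k = q / (grad / 1000)
k = 0.10953 / (46.567 / 1000)
k = 2.3521 W/(m*K)


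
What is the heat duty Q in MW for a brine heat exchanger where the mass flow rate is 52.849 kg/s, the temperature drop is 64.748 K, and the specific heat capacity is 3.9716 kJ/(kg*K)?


Q = mdot * cp * dT / 1000
Q = 52.849 * 3.9716 * 64.748 / 1000
Q = 13.590 MW


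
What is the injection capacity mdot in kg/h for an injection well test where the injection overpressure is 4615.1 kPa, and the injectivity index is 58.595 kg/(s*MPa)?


mdot = II * dP / 1000
mdot = 58.595 * 4615.1 / 1000
mdot = 270.4218 kg/s
Convert: 270.4218 kg/s * 3600.0 = 9.7352e+05 kg/h
mdot = 9.7352e+05 kg/h


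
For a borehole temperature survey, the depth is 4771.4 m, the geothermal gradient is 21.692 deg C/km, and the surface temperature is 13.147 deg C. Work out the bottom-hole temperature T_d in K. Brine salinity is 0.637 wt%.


T_d = T_surf + grad * d / 1000
T_d = 13.147 + 21.692 * 4771.4 / 1000
T_d = 116.6482 deg C
Convert to K: 116.6482 + 273.15 = 389.80 K
T_d = 389.80 K


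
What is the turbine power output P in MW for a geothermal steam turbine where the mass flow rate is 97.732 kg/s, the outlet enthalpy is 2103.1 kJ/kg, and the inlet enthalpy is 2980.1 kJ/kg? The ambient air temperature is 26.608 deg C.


P = mdot * (h_in - h_out) / 1000
P = 97.732 * (2980.1 - 2103.1) / 1000
P = 85.711 MW


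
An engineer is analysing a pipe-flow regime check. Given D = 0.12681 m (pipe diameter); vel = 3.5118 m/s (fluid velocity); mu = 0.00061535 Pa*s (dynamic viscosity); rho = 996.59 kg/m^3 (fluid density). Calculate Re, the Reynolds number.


Re = rho * vel * D / mu
Re = 996.59 * 3.5118 * 0.12681 / 0.00061535
Re = 7.2124e+05


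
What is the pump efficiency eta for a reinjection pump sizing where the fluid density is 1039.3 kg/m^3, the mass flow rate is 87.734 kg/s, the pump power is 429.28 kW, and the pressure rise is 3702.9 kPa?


eta = mdot * dP / (rho * P_pump)
eta = 87.734 * 3702.9 / (1039.3 * 429.28)
eta = 0.72816


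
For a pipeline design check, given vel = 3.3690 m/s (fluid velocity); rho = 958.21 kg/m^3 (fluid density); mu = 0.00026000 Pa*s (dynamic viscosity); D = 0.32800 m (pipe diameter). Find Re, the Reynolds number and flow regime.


Step 1: Re = rho*vel*D/mu = 958.21*3.369*0.328/0.00026 = 4.0725e+06
Step 2: Re = 4.0725e+06 > 4000, so flow is turbulent.
Re = 4.0725e+06 (turbulent)


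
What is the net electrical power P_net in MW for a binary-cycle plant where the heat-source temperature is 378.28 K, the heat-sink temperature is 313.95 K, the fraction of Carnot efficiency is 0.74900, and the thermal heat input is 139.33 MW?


Step 1: eta = (1 - Tc/Th)*f = (1 - 313.95/378.28)*0.749 = 0.1273744
Step 2: P_net = eta * Q_in = 0.1273744 * 139.33 = 17.747 MW
P_net = 17.747 MW


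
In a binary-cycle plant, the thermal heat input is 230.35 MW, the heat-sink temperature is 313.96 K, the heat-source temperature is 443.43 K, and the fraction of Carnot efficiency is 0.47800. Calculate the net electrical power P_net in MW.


Step 1: eta = (1 - Tc/Th)*f = (1 - 313.96/443.43)*0.478 = 0.1395635
Step 2: P_net = eta * Q_in = 0.1395635 * 230.35 = 32.148 MW
P_net = 32.148 MW


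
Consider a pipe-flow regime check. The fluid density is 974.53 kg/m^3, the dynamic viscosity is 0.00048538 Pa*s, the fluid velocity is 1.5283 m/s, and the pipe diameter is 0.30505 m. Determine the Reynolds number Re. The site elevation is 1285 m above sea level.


Re = rho * vel * D / mu
Re = 974.53 * 1.5283 * 0.30505 / 0.00048538
Re = 9.3604e+05


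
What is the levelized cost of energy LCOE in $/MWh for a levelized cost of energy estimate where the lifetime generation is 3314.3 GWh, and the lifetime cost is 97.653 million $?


LCOE = C_tot / E_tot * 100
LCOE = 97.653 / 3314.3 * 100
LCOE = 2.946414 cents/kWh
Convert: 2.946414 cents/kWh * 10.0 = 29.464 $/MWh
LCOE = 29.464 $/MWh


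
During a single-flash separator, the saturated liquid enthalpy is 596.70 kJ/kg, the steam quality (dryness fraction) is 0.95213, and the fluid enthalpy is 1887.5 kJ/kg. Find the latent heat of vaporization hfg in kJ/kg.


hfg = (h - hf) / x
hfg = (1887.5 - 596.70) / 0.95213
hfg = 1355.7 kJ/kg


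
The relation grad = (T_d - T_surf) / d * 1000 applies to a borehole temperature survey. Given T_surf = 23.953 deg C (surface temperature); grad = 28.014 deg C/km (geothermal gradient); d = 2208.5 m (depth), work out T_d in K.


T_d = T_surf + grad * d / 1000
T_d = 23.953 + 28.014 * 2208.5 / 1000
T_d = 85.82192 deg C
Convert to K: 85.82192 + 273.15 = 358.97 K
T_d = 358.97 K


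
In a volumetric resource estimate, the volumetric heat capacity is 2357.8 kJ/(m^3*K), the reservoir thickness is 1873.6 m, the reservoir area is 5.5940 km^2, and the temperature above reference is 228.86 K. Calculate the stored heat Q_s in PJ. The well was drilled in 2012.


Step 1: Vr = A*1e6*hr = 5.594*1e6*1873.6 = 1.048092e+10 m^3
Step 2: Q_s = Vr*rhoc*dT/1e12 = 1.048092e+10*2357.8*228.86/1e12 = 5655.6 PJ
Q_s = 5655.6 PJ


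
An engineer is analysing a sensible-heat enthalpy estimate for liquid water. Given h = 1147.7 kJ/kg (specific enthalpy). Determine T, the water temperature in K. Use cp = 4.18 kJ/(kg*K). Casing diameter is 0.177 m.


T = h / cp
T = 1147.7 / 4.18
T = 274.5694 deg C
Convert to K: 274.5694 + 273.15 = 547.72 K
T = 547.72 K


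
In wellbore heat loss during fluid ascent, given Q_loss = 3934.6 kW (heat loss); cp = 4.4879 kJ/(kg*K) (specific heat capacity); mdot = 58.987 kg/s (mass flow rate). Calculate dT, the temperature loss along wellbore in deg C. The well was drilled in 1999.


dT = Q_loss / (mdot * cp)
dT = 3934.6 / (58.987 * 4.4879)
dT = 14.86282 K
Convert (temperature difference, 1 K = 1 deg C): 14.86282 K = 14.86282 deg C
dT = 14.863 deg C


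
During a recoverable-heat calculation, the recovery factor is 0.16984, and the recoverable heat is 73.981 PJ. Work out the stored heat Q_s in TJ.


Q_s = Q_rec / RF
Q_s = 73.981 / 0.16984
Q_s = 435.5923 PJ
Convert: 435.5923 PJ * 1000.0 = 4.3559e+05 TJ
Q_s = 4.3559e+05 TJ


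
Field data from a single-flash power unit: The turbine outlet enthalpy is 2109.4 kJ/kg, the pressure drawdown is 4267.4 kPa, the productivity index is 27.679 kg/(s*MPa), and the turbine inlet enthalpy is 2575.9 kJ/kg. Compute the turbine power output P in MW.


Step 1: mdot = PI * dP / 1000 = 27.679 * 4267.4 / 1000 = 118.1174 kg/s
Step 2: P = mdot*(h_in - h_out)/1000 = 118.1174*(2575.9 - 2109.4)/1000 = 55.102 MW
P = 55.102 MW


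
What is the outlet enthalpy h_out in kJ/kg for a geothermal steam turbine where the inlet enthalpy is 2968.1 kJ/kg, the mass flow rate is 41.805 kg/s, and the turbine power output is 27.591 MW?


h_out = h_in - P * 1000 / mdot
h_out = 2968.1 - 27.591 * 1000 / 41.805
h_out = 2308.1 kJ/kg


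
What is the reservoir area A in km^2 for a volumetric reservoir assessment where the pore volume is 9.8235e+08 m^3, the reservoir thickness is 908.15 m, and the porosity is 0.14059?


A = Vp / (1e6 * hr * phi)
A = 9.8235e+08 / (1e6 * 908.15 * 0.14059)
A = 7.6940 km^2


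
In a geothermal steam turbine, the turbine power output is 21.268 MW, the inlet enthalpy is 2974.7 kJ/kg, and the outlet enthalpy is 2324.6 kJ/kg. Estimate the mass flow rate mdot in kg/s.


mdot = P * 1000 / (h_in - h_out)
mdot = 21.268 * 1000 / (2974.7 - 2324.6)
mdot = 32.715 kg/s


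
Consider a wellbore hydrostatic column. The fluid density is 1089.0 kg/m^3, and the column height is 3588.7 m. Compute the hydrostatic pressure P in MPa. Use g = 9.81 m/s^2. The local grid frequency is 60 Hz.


P = rho * g * h / 1e6
P = 1089.0 * 9.81 * 3588.7 / 1e6
P = 38.338 MPa


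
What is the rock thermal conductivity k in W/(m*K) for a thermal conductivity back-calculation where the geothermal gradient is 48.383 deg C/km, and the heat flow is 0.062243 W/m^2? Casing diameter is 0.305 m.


k = q / (grad / 1000)
k = 0.062243 / (48.383 / 1000)
k = 1.2865 W/(m*K)


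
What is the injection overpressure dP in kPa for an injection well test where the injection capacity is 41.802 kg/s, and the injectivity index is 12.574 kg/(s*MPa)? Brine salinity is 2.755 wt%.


dP = mdot * 1000 / II
dP = 41.802 * 1000 / 12.574
dP = 3324.5 kPa


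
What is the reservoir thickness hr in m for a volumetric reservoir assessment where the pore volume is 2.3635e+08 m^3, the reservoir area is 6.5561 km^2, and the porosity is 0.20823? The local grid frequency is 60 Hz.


hr = Vp / (A * 1e6 * phi)
hr = 2.3635e+08 / (6.5561 * 1e6 * 0.20823)
hr = 173.13 m


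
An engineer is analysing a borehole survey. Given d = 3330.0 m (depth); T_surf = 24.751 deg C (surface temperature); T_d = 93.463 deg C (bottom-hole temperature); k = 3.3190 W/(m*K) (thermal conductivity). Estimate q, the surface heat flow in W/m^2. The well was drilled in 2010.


Step 1: grad = (T_d - T_surf)/d * 1000 = (93.463 - 24.751)/3330.0 * 1000 = 20.63423 deg C/km
Step 2: q = k * grad / 1000 = 3.319 * 20.63423 / 1000 = 0.068485 W/m^2
q = 0.068485 W/m^2


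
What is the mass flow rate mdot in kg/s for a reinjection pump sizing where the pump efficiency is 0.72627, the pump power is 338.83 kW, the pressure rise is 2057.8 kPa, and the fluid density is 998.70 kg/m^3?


mdot = P_pump * rho * eta / dP
mdot = 338.83 * 998.70 * 0.72627 / 2057.8
mdot = 119.43 kg/s


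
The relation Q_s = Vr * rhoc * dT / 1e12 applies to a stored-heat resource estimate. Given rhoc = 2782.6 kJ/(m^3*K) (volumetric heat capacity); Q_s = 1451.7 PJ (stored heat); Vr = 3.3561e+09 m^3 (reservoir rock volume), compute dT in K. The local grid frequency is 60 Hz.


dT = Q_s * 1e12 / (Vr * rhoc)
dT = 1451.7 * 1e12 / (3.3561e+09 * 2782.6)
dT = 155.45 K


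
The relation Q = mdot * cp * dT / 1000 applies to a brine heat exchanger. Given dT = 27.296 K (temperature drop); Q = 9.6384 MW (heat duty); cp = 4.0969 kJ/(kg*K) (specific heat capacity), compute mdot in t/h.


mdot = Q * 1000 / (cp * dT)
mdot = 9.6384 * 1000 / (4.0969 * 27.296)
mdot = 86.18875 kg/s
Convert: 86.18875 kg/s * 3.6 = 310.28 t/h
mdot = 310.28 t/h


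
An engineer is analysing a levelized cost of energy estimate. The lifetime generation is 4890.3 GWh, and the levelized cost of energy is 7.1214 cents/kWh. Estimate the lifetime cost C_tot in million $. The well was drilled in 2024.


C_tot = LCOE / 100 * E_tot
C_tot = 7.1214 / 100 * 4890.3
C_tot = 348.26 million $


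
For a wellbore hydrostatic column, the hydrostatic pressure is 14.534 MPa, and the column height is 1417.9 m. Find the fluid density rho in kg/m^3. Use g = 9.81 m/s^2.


rho = P * 1e6 / (g * h)
rho = 14.534 * 1e6 / (9.81 * 1417.9)
rho = 1044.9 kg/m^3


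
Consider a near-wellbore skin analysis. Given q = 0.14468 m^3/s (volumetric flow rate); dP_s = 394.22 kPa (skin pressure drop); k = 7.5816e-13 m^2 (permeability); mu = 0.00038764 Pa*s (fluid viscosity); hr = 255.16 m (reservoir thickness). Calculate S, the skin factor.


S = dP_s * 1000 * 2*pi*k*hr / (q*mu)
S = 394.22 * 1000 * 2*pi*7.5816e-13*255.16 / (0.14468*0.00038764)
S = 8.5439


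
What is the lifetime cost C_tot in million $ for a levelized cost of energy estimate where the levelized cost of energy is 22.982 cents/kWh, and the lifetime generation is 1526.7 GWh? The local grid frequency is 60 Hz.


C_tot = LCOE / 100 * E_tot
C_tot = 22.982 / 100 * 1526.7
C_tot = 350.87 million $


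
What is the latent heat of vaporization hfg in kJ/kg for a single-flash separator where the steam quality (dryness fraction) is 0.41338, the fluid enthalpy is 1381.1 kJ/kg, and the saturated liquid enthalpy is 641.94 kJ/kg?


hfg = (h - hf) / x
hfg = (1381.1 - 641.94) / 0.41338
hfg = 1788.1 kJ/kg


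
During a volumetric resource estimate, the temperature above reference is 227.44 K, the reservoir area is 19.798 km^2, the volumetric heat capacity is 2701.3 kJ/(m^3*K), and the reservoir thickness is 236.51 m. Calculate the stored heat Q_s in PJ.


Step 1: Vr = A*1e6*hr = 19.798*1e6*236.51 = 4.682425e+09 m^3
Step 2: Q_s = Vr*rhoc*dT/1e12 = 4.682425e+09*2701.3*227.44/1e12 = 2876.8 PJ
Q_s = 2876.8 PJ


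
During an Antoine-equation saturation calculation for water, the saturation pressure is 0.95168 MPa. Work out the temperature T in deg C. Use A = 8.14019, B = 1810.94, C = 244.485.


T = B / (A - log10(P_sat * 760 / 0.101325)) - C
T = 1810.94 / (8.14019 - log10(0.95168 * 760 / 0.101325)) - 244.485
T = 177.98 deg C


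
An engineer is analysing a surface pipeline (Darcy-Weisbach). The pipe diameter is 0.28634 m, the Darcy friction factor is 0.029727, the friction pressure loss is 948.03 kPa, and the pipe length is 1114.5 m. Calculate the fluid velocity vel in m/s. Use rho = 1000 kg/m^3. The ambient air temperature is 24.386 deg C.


vel = sqrt(dP*1000*2*D / (f*L*rho))
vel = sqrt(948.03*1000*2*0.28634 / (0.029727*1114.5*1000))
vel = 4.0481 m/s


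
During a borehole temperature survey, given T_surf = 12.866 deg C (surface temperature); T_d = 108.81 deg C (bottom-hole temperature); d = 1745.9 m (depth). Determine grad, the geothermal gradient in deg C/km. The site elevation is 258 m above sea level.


grad = (T_d - T_surf) / d * 1000
grad = (108.81 - 12.866) / 1745.9 * 1000
grad = 54.954 deg C/km


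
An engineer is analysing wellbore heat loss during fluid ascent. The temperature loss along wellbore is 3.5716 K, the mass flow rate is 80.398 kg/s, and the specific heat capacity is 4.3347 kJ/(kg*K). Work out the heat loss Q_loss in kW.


Q_loss = mdot * cp * dT
Q_loss = 80.398 * 4.3347 * 3.5716
Q_loss = 1244.7 kW


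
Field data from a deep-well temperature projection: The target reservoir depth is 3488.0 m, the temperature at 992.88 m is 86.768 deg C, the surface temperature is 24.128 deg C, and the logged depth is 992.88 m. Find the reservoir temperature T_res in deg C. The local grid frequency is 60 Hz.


Step 1: grad = (T_d1 - T_surf)/d1 * 1000 = (86.768 - 24.128)/992.88 * 1000 = 63.08920 deg C/km
Step 2: T_res = T_surf + grad*d2/1000 = 24.128 + 63.08920*3488.0/1000 = 244.18 deg C
T_res = 244.18 deg C


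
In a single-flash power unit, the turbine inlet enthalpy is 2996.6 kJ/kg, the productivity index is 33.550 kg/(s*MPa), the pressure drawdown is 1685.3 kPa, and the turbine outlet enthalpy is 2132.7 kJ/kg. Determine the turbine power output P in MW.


Step 1: mdot = PI * dP / 1000 = 33.55 * 1685.3 / 1000 = 56.54181 kg/s
Step 2: P = mdot*(h_in - h_out)/1000 = 56.54181*(2996.6 - 2132.7)/1000 = 48.846 MW
P = 48.846 MW


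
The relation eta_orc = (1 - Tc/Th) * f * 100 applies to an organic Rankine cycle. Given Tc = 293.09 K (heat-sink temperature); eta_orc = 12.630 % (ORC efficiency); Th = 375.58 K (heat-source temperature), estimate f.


f = (eta_orc/100) / (1 - Tc/Th)
f = (12.630/100) / (1 - 293.09/375.58)
f = 0.57505


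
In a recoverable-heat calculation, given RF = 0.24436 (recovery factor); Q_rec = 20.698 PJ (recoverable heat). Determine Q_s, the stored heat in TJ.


Q_s = Q_rec / RF
Q_s = 20.698 / 0.24436
Q_s = 84.70290 PJ
Convert: 84.70290 PJ * 1000.0 = 84703 TJ
Q_s = 84703 TJ


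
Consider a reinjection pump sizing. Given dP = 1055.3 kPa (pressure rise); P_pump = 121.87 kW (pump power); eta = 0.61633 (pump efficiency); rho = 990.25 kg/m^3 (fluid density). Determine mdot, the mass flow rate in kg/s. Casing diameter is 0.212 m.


mdot = P_pump * rho * eta / dP
mdot = 121.87 * 990.25 * 0.61633 / 1055.3
mdot = 70.482 kg/s


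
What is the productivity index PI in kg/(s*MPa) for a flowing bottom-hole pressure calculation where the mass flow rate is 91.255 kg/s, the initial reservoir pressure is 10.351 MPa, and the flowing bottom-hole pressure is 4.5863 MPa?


PI = mdot / (P_i - P_wf)
PI = 91.255 / (10.351 - 4.5863)
PI = 15.830 kg/(s*MPa)


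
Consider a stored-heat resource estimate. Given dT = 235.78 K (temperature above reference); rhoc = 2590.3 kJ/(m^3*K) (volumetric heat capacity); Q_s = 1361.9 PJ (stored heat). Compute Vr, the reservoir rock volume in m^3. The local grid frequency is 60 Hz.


Vr = Q_s * 1e12 / (rhoc * dT)
Vr = 1361.9 * 1e12 / (2590.3 * 235.78)
Vr = 2.2299e+09 m^3


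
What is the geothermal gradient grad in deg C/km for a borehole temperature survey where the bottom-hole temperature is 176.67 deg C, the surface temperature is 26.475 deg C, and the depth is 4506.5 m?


grad = (T_d - T_surf) / d * 1000
grad = (176.67 - 26.475) / 4506.5 * 1000
grad = 33.329 deg C/km


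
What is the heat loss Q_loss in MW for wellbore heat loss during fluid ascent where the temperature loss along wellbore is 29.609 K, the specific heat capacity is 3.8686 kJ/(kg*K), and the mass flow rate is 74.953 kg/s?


Q_loss = mdot * cp * dT
Q_loss = 74.953 * 3.8686 * 29.609
Q_loss = 8585.520 kW
Convert: 8585.520 kW * 0.001 = 8.5855 MW
Q_loss = 8.5855 MW


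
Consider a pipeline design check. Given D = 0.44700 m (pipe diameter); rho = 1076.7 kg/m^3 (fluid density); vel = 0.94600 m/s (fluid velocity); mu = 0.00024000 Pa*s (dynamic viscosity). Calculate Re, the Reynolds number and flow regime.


Step 1: Re = rho*vel*D/mu = 1076.7*0.946*0.447/0.00024 = 1.8971e+06
Step 2: Re = 1.8971e+06 > 4000, so flow is turbulent.
Re = 1.8971e+06 (turbulent)


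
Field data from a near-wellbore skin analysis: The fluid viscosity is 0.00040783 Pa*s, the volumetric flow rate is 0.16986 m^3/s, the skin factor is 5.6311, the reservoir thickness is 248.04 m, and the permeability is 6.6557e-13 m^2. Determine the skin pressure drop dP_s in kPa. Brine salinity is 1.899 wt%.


dP_s = S * q * mu / (2*pi*k*hr) / 1000
dP_s = 5.6311 * 0.16986 * 0.00040783 / (2*pi*6.6557e-13*248.04) / 1000
dP_s = 376.07 kPa


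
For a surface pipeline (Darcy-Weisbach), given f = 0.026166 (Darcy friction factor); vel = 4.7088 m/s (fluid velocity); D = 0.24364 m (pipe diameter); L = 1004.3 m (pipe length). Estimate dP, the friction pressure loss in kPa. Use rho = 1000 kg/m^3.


dP = f * (L/D) * (rho*vel^2/2) / 1000
dP = 0.026166 * (1004.3/0.24364) * (1000*4.7088^2/2) / 1000
dP = 1195.8 kPa


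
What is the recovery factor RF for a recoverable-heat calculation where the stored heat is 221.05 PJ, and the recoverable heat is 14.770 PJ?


RF = Q_rec / Q_s
RF = 14.770 / 221.05
RF = 0.066817


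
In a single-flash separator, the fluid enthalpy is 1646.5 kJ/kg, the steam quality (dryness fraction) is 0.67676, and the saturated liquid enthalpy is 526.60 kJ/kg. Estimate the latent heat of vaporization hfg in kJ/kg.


hfg = (h - hf) / x
hfg = (1646.5 - 526.60) / 0.67676
hfg = 1654.8 kJ/kg


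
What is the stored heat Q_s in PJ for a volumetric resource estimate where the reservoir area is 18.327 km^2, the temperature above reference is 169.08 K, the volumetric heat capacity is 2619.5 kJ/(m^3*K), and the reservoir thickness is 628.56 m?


Step 1: Vr = A*1e6*hr = 18.327*1e6*628.56 = 1.151962e+10 m^3
Step 2: Q_s = Vr*rhoc*dT/1e12 = 1.151962e+10*2619.5*169.08/1e12 = 5102.1 PJ
Q_s = 5102.1 PJ


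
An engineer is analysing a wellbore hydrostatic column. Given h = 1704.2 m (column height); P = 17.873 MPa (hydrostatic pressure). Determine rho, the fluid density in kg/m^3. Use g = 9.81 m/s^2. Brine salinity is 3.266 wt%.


rho = P * 1e6 / (g * h)
rho = 17.873 * 1e6 / (9.81 * 1704.2)
rho = 1069.1 kg/m^3


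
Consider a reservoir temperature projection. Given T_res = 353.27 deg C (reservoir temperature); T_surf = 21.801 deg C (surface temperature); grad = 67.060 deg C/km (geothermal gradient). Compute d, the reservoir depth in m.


d = (T_res - T_surf) / grad * 1000
d = (353.27 - 21.801) / 67.060 * 1000
d = 4942.9 m


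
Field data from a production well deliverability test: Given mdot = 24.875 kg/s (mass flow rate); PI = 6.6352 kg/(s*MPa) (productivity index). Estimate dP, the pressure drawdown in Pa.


dP = mdot * 1000 / PI
dP = 24.875 * 1000 / 6.6352
dP = 3748.945 kPa
Convert: 3748.945 kPa * 1000.0 = 3.7489e+06 Pa
dP = 3.7489e+06 Pa


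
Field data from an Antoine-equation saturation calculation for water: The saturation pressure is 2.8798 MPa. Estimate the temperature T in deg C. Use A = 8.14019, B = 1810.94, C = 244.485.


T = B / (A - log10(P_sat * 760 / 0.101325)) - C
T = 1810.94 / (8.14019 - log10(2.8798 * 760 / 0.101325)) - 244.485
T = 231.36 deg C


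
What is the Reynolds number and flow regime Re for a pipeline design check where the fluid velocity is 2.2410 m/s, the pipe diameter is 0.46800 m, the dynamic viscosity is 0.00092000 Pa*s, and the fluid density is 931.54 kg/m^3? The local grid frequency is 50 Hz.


Step 1: Re = rho*vel*D/mu = 931.54*2.241*0.468/0.00092 = 1.0619e+06
Step 2: Re = 1.0619e+06 > 4000, so flow is turbulent.
Re = 1.0619e+06 (turbulent)


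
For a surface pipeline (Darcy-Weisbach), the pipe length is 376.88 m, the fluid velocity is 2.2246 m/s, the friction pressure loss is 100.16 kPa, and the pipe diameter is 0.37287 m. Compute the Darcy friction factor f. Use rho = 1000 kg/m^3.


f = dP*1000 / ((L/D)*(rho*vel^2/2))
f = 100.16*1000 / ((376.88/0.37287)*(1000*2.2246^2/2))
f = 0.040047


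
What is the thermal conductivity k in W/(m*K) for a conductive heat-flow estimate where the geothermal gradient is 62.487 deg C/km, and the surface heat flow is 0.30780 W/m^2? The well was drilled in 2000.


k = q * 1000 / grad
k = 0.30780 * 1000 / 62.487
k = 4.9258 W/(m*K)


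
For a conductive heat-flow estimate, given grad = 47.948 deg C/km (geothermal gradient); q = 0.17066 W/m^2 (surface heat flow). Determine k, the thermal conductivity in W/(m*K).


k = q * 1000 / grad
k = 0.17066 * 1000 / 47.948
k = 3.5593 W/(m*K)


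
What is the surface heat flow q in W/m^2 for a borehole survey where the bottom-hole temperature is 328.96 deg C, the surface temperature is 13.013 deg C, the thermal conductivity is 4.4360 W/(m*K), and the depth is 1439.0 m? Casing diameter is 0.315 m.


Step 1: grad = (T_d - T_surf)/d * 1000 = (328.96 - 13.013)/1439.0 * 1000 = 219.5601 deg C/km
Step 2: q = k * grad / 1000 = 4.436 * 219.5601 / 1000 = 0.97397 W/m^2
q = 0.97397 W/m^2


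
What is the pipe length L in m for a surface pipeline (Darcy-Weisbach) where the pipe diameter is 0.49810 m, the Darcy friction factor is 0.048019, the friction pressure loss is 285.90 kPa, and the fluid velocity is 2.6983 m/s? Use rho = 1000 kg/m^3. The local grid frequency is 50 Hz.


L = dP*1000*D / (f*rho*vel^2/2)
L = 285.90*1000*0.49810 / (0.048019*1000*2.6983^2/2)
L = 814.64 m


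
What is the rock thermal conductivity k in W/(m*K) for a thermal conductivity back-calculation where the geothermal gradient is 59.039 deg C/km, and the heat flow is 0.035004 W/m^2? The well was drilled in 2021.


k = q / (grad / 1000)
k = 0.035004 / (59.039 / 1000)
k = 0.59290 W/(m*K)


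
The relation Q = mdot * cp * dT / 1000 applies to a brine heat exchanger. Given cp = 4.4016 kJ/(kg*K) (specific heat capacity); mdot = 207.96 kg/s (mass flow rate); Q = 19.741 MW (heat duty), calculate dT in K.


dT = Q * 1000 / (mdot * cp)
dT = 19.741 * 1000 / (207.96 * 4.4016)
dT = 21.566 K


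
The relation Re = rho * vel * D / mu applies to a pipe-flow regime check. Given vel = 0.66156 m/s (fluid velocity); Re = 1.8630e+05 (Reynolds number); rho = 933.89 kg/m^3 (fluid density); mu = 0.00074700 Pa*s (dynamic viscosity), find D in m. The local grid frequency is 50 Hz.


D = Re * mu / (rho * vel)
D = 1.8630e+05 * 0.00074700 / (933.89 * 0.66156)
D = 0.22525 m


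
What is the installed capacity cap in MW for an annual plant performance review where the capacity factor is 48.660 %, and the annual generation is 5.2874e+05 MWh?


cap = E_a / (CF/100 * 8760)
cap = 5.2874e+05 / (48.660/100 * 8760)
cap = 124.04 MW


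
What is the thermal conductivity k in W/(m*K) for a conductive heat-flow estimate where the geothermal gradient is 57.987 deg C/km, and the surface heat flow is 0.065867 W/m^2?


k = q * 1000 / grad
k = 0.065867 * 1000 / 57.987
k = 1.1359 W/(m*K)


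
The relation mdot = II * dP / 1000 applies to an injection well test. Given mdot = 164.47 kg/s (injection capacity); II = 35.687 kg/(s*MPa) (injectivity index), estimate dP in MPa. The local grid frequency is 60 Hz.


dP = mdot * 1000 / II
dP = 164.47 * 1000 / 35.687
dP = 4608.681 kPa
Convert: 4608.681 kPa * 0.001 = 4.6087 MPa
dP = 4.6087 MPa


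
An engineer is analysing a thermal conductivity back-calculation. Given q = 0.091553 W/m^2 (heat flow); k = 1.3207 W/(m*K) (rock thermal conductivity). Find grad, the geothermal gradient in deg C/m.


grad = q / k * 1000
grad = 0.091553 / 1.3207 * 1000
grad = 69.32157 deg C/km
Convert: 69.32157 deg C/km * 0.001 = 0.069322 deg C/m
grad = 0.069322 deg C/m


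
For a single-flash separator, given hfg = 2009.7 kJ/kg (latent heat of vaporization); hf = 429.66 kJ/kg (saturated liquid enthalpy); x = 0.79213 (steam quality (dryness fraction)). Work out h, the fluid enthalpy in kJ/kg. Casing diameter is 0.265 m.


h = hf + x * hfg
h = 429.66 + 0.79213 * 2009.7
h = 2021.6 kJ/kg


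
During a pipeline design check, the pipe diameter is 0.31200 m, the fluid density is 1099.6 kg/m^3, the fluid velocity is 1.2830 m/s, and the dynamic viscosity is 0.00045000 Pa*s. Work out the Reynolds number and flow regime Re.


Step 1: Re = rho*vel*D/mu = 1099.6*1.283*0.312/0.00045 = 9.7815e+05
Step 2: Re = 9.7815e+05 > 4000, so flow is turbulent.
Re = 9.7815e+05 (turbulent)


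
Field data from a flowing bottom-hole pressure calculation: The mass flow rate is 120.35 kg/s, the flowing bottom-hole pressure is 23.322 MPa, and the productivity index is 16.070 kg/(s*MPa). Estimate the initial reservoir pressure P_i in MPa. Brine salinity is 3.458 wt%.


P_i = P_wf + mdot / PI
P_i = 23.322 + 120.35 / 16.070
P_i = 30.811 MPa


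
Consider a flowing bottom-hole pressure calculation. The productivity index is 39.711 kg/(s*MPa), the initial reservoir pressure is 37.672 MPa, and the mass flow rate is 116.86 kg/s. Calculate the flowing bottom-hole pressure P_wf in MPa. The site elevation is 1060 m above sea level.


P_wf = P_i - mdot / PI
P_wf = 37.672 - 116.86 / 39.711
P_wf = 34.729 MPa


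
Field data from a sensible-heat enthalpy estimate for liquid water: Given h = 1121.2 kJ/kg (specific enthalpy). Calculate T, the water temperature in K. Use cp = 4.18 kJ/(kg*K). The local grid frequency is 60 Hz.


T = h / cp
T = 1121.2 / 4.18
T = 268.2297 deg C
Convert to K: 268.2297 + 273.15 = 541.38 K
T = 541.38 K


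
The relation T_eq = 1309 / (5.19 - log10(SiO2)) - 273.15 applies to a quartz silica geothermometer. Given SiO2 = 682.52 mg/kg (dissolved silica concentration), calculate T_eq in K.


T_eq = 1309 / (5.19 - log10(SiO2)) - 273.15
T_eq = 1309 / (5.19 - log10(682.52)) - 273.15
T_eq = 282.4799 deg C
Convert to K: 282.4799 + 273.15 = 555.63 K
T_eq = 555.63 K


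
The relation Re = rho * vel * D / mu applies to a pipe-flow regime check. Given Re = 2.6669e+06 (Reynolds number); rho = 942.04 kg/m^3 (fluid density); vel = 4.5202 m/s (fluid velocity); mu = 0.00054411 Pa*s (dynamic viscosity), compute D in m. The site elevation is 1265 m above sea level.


D = Re * mu / (rho * vel)
D = 2.6669e+06 * 0.00054411 / (942.04 * 4.5202)
D = 0.34077 m


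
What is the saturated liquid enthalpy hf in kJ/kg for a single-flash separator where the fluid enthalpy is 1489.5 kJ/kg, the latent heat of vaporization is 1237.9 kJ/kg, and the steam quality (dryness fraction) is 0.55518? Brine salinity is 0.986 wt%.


hf = h - x * hfg
hf = 1489.5 - 0.55518 * 1237.9
hf = 802.24 kJ/kg


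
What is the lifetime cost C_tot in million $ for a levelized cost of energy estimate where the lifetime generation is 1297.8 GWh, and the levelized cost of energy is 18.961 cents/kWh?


C_tot = LCOE / 100 * E_tot
C_tot = 18.961 / 100 * 1297.8
C_tot = 246.08 million $


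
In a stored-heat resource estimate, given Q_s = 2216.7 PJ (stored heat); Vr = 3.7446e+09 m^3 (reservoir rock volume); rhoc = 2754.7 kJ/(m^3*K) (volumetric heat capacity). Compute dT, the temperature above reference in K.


dT = Q_s * 1e12 / (Vr * rhoc)
dT = 2216.7 * 1e12 / (3.7446e+09 * 2754.7)
dT = 214.90 K


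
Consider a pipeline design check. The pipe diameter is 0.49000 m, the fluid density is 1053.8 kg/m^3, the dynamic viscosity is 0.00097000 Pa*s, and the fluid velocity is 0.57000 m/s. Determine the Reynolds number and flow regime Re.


Step 1: Re = rho*vel*D/mu = 1053.8*0.57*0.49/0.00097 = 3.0343e+05
Step 2: Re = 3.0343e+05 > 4000, so flow is turbulent.
Re = 3.0343e+05 (turbulent)


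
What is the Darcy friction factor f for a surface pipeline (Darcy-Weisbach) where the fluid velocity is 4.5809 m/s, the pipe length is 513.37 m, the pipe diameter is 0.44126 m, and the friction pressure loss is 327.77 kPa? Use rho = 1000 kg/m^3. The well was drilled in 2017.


f = dP*1000 / ((L/D)*(rho*vel^2/2))
f = 327.77*1000 / ((513.37/0.44126)*(1000*4.5809^2/2))
f = 0.026851


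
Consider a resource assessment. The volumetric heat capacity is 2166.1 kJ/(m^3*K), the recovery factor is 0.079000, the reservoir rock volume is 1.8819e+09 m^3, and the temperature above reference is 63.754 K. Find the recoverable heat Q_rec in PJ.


Step 1: Q_s = Vr*rhoc*dT/1e12 = 1.8819e+09*2166.1*63.754/1e12 = 259.8858 PJ
Step 2: Q_rec = Q_s * RF = 259.8858 * 0.079 = 20.531 PJ
Q_rec = 20.531 PJ


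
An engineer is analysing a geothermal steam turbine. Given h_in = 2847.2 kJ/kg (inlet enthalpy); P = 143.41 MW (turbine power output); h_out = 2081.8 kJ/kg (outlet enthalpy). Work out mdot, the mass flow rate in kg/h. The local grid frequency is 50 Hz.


mdot = P * 1000 / (h_in - h_out)
mdot = 143.41 * 1000 / (2847.2 - 2081.8)
mdot = 187.3661 kg/s
Convert: 187.3661 kg/s * 3600.0 = 6.7452e+05 kg/h
mdot = 6.7452e+05 kg/h


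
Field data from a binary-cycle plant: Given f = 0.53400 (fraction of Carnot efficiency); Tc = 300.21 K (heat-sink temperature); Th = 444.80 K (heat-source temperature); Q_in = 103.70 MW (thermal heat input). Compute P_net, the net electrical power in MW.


Step 1: eta = (1 - Tc/Th)*f = (1 - 300.21/444.8)*0.534 = 0.1735860
Step 2: P_net = eta * Q_in = 0.1735860 * 103.7 = 18.001 MW
P_net = 18.001 MW


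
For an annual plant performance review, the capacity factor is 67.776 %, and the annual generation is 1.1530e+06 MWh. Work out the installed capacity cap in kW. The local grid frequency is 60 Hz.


cap = E_a / (CF/100 * 8760)
cap = 1.1530e+06 / (67.776/100 * 8760)
cap = 194.2000 MW
Convert: 194.2000 MW * 1000.0 = 1.9420e+05 kW
cap = 1.9420e+05 kW


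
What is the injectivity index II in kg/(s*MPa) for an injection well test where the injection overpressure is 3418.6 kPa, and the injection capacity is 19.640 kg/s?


II = mdot * 1000 / dP
II = 19.640 * 1000 / 3418.6
II = 5.7450 kg/(s*MPa)


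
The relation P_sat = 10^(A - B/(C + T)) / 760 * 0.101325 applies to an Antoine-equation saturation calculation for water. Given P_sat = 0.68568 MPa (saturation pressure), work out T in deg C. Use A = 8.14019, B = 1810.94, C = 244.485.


T = B / (A - log10(P_sat * 760 / 0.101325)) - C
T = 1810.94 / (8.14019 - log10(0.68568 * 760 / 0.101325)) - 244.485
T = 164.40 deg C


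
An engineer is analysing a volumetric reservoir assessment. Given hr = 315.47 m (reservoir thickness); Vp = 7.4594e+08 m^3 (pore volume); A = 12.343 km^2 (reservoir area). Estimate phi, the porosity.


phi = Vp / (A * 1e6 * hr)
phi = 7.4594e+08 / (12.343 * 1e6 * 315.47)
phi = 0.19157


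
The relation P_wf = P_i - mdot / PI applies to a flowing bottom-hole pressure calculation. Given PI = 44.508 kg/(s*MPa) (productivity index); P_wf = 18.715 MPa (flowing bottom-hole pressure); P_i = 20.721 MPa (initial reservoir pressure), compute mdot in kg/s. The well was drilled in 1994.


mdot = (P_i - P_wf) * PI
mdot = (20.721 - 18.715) * 44.508
mdot = 89.283 kg/s


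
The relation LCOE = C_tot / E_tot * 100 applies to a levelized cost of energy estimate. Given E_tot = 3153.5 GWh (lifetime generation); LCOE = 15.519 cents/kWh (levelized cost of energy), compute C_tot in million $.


C_tot = LCOE / 100 * E_tot
C_tot = 15.519 / 100 * 3153.5
C_tot = 489.39 million $


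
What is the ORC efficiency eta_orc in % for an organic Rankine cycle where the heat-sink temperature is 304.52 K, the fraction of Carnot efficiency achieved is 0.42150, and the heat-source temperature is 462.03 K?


eta_orc = (1 - Tc/Th) * f * 100
eta_orc = (1 - 304.52/462.03) * 0.42150 * 100
eta_orc = 14.369 %


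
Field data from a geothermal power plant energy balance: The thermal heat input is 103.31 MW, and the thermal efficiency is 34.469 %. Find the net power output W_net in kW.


W_net = eta / 100 * Q_in
W_net = 34.469 / 100 * 103.31
W_net = 35.60992 MW
Convert: 35.60992 MW * 1000.0 = 35610 kW
W_net = 35610 kW


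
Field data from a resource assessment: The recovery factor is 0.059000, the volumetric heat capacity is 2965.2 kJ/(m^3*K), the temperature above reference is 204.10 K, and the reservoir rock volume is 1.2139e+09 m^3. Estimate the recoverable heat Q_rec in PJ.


Step 1: Q_s = Vr*rhoc*dT/1e12 = 1.2139e+09*2965.2*204.1/1e12 = 734.6490 PJ
Step 2: Q_rec = Q_s * RF = 734.6490 * 0.059 = 43.344 PJ
Q_rec = 43.344 PJ


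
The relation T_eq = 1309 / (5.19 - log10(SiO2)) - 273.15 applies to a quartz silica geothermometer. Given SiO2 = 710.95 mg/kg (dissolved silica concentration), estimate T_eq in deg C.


T_eq = 1309 / (5.19 - log10(SiO2)) - 273.15
T_eq = 1309 / (5.19 - log10(710.95)) - 273.15
T_eq = 286.69 deg C


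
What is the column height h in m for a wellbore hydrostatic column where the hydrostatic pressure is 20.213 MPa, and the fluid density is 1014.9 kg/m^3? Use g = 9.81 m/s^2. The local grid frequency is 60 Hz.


h = P * 1e6 / (g * rho)
h = 20.213 * 1e6 / (9.81 * 1014.9)
h = 2030.2 m


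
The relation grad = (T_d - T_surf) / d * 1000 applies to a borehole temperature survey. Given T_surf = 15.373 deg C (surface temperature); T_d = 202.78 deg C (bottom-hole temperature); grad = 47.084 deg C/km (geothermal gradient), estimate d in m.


d = (T_d - T_surf) / grad * 1000
d = (202.78 - 15.373) / 47.084 * 1000
d = 3980.3 m
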